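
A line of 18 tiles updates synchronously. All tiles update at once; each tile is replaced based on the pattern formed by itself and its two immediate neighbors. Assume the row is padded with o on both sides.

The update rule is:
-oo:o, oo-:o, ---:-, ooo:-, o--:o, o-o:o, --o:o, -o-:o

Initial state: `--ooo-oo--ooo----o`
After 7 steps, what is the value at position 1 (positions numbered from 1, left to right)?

ooo-ooooooo-oo--oo
--ooo-----ooooooo-
ooo-oo---oo-----oo
--ooooo-oooo---oo-
ooo---ooo--oo-oooo
--oo-oo-ooooooo---
ooooooooo-----oo-o
position 1 holds o

o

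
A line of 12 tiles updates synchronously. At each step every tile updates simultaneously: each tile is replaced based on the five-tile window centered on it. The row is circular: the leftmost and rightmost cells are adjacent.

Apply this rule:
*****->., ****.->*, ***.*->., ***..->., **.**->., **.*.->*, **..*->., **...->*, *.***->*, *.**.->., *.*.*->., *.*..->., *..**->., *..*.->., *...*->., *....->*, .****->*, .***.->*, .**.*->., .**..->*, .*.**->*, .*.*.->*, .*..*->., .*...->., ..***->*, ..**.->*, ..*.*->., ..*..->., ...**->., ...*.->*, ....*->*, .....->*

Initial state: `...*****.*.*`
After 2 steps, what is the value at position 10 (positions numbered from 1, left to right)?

step 1: ...**.*.*.*.
step 2: **.*.*.*.*..
position 10 holds *

*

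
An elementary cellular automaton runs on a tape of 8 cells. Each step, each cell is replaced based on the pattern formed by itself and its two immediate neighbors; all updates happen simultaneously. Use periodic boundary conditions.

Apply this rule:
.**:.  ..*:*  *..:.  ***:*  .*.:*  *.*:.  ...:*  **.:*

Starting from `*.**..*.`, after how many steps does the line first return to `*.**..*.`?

2

*..*.**.
*.**..*.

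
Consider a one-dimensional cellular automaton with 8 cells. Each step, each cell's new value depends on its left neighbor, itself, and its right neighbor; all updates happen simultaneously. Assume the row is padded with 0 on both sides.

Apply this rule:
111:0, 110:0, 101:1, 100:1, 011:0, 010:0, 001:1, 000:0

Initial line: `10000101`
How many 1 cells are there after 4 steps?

5

step 1: 01001010
step 2: 10110101
step 3: 01001010  (repeats step 1; period 2)
step 4: 10110101
count of 1: 5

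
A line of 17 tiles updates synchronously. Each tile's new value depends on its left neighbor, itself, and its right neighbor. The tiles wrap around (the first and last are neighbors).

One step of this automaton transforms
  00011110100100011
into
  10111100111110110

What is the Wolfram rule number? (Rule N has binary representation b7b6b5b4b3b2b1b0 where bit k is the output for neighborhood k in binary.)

position 4: 111 → 1  (bit 7 = 1)
position 6: 110 → 0  (bit 6 = 0)
position 7: 101 → 0  (bit 5 = 0)
position 0: 100 → 1  (bit 4 = 1)
position 3: 011 → 1  (bit 3 = 1)
position 8: 010 → 1  (bit 2 = 1)
position 2: 001 → 1  (bit 1 = 1)
position 1: 000 → 0  (bit 0 = 0)
bits b7..b0 = 10011110 = 158

158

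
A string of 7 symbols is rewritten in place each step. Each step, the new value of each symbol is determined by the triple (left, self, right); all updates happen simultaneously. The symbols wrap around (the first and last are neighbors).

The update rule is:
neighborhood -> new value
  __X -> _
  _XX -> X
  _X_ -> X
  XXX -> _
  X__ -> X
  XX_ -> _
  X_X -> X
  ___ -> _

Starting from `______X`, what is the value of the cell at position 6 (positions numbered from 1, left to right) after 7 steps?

X

X_____X
_X____X
XXX___X
___X__X
X__XX_X
_X_X_XX
XXXXXX_
position 6 holds X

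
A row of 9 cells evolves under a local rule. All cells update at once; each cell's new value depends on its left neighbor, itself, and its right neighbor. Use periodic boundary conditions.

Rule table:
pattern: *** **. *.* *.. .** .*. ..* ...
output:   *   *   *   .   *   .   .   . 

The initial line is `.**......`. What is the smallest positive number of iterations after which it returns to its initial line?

1

.**......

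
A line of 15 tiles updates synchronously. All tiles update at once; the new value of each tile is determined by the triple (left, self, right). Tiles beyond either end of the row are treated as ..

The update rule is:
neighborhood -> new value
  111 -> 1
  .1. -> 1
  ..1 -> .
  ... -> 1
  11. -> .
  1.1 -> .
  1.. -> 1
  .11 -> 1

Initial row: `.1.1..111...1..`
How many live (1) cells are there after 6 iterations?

.1.11.11.11.111
.1.1..1..1..11.
.1.11.11.11.1.1
.1.1..1..1..1.1
.1.11.11.11.1.1  (repeats iteration 3; period 2)
iteration 6: .1.1..1..1..1.1
count of 1: 6

6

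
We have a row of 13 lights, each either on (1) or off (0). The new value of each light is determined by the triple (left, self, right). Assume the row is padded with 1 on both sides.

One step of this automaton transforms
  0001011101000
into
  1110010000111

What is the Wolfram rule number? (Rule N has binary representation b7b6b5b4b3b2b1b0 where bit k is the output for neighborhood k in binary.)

27

position 6: 111 → 0  (bit 7 = 0)
position 7: 110 → 0  (bit 6 = 0)
position 4: 101 → 0  (bit 5 = 0)
position 0: 100 → 1  (bit 4 = 1)
position 5: 011 → 1  (bit 3 = 1)
position 3: 010 → 0  (bit 2 = 0)
position 2: 001 → 1  (bit 1 = 1)
position 1: 000 → 1  (bit 0 = 1)
bits b7..b0 = 00011011 = 27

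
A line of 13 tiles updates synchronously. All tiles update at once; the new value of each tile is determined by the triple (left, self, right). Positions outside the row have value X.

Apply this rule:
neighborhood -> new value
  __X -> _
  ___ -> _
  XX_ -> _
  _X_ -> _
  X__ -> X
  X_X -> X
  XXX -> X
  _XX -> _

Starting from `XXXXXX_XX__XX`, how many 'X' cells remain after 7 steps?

7

XXXXX_X__X__X
XXXX_X_X__X__
XXX_X_X_X__X_
XX_X_X_X_X__X
X_X_X_X_X_X__
_X_X_X_X_X_X_
X_X_X_X_X_X_X
count of X: 7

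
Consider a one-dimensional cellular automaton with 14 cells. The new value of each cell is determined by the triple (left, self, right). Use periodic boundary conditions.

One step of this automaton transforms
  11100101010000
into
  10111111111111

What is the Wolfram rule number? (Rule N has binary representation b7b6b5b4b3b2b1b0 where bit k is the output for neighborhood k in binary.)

127

position 1: 111 → 0  (bit 7 = 0)
position 2: 110 → 1  (bit 6 = 1)
position 6: 101 → 1  (bit 5 = 1)
position 3: 100 → 1  (bit 4 = 1)
position 0: 011 → 1  (bit 3 = 1)
position 5: 010 → 1  (bit 2 = 1)
position 4: 001 → 1  (bit 1 = 1)
position 11: 000 → 1  (bit 0 = 1)
bits b7..b0 = 01111111 = 127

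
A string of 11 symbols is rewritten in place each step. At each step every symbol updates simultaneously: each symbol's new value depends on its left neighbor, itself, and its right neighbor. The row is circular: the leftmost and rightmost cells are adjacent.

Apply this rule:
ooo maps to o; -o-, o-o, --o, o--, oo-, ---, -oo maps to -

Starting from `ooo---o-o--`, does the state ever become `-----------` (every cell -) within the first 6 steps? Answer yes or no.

yes

-o---------
-----------
all cells are - at step 2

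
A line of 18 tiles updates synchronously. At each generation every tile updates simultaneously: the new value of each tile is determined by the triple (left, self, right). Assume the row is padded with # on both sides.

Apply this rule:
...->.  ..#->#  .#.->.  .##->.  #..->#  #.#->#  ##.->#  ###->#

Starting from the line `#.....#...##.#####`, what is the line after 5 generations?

generation 1: ##...#.#.#.##.####
generation 2: ###.#.#.#.#.##.###
generation 3: ####.#.#.#.#.##.##
generation 4: #####.#.#.#.#.##.#
generation 5: ######.#.#.#.#.##.

######.#.#.#.#.##.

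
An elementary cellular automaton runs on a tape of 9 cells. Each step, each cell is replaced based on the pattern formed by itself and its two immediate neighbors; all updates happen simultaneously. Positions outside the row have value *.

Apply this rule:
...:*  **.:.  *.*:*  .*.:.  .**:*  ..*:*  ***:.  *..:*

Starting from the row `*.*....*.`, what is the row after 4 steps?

**.**...*

.*.****.*
*.**...**
.**.****.
**.**...*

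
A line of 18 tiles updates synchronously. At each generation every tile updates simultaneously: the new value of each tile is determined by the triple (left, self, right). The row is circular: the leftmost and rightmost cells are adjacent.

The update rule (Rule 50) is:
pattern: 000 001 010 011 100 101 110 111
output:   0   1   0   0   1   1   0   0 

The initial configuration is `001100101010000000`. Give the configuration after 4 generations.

101100101010101010

generation 1: 010011010101000000
generation 2: 101100101010100000
generation 3: 010011010101010001
generation 4: 101100101010101010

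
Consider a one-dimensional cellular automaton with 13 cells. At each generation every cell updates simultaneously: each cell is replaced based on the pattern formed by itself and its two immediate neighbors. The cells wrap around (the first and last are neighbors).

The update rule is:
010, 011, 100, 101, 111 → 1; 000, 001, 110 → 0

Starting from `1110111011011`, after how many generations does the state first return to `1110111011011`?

13

1101110110111
1011101101111
0111011011111
1110110111110
1101101111101
1011011111011
0110111110111
1101111101110
1011111011101
0111110111011
1111101110110
1111011101101
1110111011011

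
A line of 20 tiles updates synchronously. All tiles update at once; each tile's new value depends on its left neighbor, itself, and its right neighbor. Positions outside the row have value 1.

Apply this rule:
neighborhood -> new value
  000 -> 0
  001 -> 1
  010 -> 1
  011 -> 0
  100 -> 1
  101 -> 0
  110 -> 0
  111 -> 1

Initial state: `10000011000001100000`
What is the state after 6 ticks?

01000100110110001111

01000100100010010001
01101111110111111010
00000111100011110010
10001011010101101110
01011000010100000100
01000100110110001111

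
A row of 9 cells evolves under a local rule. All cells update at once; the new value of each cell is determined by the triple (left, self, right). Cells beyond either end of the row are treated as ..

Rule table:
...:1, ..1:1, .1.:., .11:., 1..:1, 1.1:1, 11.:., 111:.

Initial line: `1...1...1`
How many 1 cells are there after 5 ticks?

.111.111.
1...1...1  (repeats tick 0; period 2)
tick 5: .111.111.
count of 1: 6

6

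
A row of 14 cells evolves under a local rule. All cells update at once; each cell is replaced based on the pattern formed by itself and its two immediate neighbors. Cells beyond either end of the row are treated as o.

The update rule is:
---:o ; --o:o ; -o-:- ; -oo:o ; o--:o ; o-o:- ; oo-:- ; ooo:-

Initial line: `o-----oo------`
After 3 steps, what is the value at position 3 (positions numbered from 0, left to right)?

o

step 1: -oooooo-oooooo
step 2: -o------o-----
step 3: --oooooo-ooooo
position 3 holds o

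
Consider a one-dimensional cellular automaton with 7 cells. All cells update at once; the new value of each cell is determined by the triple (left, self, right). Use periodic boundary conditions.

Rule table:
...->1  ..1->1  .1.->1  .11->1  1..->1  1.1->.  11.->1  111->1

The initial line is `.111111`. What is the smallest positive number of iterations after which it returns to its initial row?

.111111

1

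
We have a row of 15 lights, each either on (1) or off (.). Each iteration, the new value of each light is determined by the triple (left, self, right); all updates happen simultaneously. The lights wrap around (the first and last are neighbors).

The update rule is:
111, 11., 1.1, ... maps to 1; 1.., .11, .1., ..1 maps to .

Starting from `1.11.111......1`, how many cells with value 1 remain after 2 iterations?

iteration 1: 11.11.11.1111..
iteration 2: .11.11.11.111..
count of 1: 9

9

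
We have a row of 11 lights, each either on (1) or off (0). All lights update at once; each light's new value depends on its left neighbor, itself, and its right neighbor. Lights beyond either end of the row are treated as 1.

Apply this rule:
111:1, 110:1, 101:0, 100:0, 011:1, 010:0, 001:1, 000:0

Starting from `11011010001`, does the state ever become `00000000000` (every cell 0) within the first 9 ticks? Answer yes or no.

no

tick 1: 11011000011
tick 2: 11011000111
tick 3: 11011001111
tick 4: 11011011111
tick 5: 11011011111  (fixed point — unchanged through tick 9)
tick 9 is 11011011111, still not uniform 0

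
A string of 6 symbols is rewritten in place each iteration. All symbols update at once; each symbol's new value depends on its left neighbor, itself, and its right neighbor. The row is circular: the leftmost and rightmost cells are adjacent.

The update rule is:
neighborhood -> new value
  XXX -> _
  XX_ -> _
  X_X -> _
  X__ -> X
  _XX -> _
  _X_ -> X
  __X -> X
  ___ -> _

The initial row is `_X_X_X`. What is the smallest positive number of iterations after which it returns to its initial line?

_X_X_X

1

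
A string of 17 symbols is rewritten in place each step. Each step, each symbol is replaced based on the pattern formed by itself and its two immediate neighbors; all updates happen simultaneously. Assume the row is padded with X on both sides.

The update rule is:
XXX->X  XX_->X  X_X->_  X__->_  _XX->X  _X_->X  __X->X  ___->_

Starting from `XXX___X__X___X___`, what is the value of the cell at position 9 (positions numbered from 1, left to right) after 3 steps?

XXX__XX_XX__XX__X
XXX_XXX_XX_XXX_XX
XXX_XXX_XX_XXX_XX
position 9 holds X

X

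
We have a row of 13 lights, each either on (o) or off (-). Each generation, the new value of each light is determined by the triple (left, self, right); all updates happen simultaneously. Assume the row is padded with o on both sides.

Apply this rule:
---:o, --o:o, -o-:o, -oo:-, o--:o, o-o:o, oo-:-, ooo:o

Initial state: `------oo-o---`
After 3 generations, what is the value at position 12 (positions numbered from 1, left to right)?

generation 1: oooooo--ooooo
generation 2: ooooo-oo-oooo
generation 3: oooo-o--o-ooo
position 12 holds o

o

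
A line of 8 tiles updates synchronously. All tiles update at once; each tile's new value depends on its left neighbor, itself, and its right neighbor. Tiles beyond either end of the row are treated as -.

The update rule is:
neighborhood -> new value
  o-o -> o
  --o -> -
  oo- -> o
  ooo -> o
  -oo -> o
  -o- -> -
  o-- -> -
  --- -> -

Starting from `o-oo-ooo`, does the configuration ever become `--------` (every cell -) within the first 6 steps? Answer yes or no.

no

-ooooooo
-ooooooo  (fixed point — unchanged through step 6)
step 6 is -ooooooo, still not uniform -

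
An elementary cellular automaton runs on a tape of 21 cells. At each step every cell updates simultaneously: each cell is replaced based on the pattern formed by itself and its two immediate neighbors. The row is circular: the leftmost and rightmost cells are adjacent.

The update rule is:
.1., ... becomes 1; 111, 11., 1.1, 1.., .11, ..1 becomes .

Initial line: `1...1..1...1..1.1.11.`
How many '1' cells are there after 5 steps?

8

step 1: 1.1.1..1.1.1..1.1....
step 2: 1.1.1..1.1.1..1.1.11.
step 3: 1.1.1..1.1.1..1.1....  (repeats step 1; period 2)
step 5: 1.1.1..1.1.1..1.1....
count of 1: 8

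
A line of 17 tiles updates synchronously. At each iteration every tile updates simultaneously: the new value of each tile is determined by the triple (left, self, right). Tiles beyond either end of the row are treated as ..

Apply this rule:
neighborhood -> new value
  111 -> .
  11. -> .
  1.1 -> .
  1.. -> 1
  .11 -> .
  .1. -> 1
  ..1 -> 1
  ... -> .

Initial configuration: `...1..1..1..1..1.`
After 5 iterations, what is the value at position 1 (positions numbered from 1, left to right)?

..111111111111111
.1...............
111..............
...1.............
..111............
position 1 holds .

.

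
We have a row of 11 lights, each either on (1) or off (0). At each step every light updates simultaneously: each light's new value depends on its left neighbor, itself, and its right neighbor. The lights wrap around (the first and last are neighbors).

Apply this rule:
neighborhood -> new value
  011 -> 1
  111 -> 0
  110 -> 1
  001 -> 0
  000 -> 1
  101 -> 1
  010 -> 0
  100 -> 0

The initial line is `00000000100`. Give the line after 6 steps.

01111000100

11111110001
00000010101
01111001010
01001000100
00000010001
01111000100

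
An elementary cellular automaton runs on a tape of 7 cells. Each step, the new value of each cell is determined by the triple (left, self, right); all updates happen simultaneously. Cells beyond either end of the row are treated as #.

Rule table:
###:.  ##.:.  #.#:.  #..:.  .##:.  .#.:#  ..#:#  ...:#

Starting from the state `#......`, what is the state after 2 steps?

step 1: ..#####
step 2: .#.....

.#.....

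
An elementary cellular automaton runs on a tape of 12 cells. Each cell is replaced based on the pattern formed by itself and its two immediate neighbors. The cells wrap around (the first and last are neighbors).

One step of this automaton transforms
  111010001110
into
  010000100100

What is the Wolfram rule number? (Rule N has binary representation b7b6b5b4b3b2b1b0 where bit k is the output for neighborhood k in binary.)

129

position 1: 111 → 1  (bit 7 = 1)
position 2: 110 → 0  (bit 6 = 0)
position 3: 101 → 0  (bit 5 = 0)
position 5: 100 → 0  (bit 4 = 0)
position 0: 011 → 0  (bit 3 = 0)
position 4: 010 → 0  (bit 2 = 0)
position 7: 001 → 0  (bit 1 = 0)
position 6: 000 → 1  (bit 0 = 1)
bits b7..b0 = 10000001 = 129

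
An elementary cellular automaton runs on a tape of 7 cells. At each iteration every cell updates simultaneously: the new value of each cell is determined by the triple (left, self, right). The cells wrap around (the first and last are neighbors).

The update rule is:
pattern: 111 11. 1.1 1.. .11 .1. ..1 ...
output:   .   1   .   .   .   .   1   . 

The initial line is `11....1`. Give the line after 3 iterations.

iteration 1: .1...1.
iteration 2: 1...1..
iteration 3: ...1..1

...1..1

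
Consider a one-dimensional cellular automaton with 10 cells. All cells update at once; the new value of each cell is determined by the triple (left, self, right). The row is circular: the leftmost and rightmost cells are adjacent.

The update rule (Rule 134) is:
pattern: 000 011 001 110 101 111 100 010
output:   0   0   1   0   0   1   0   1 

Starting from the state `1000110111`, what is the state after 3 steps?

0001000011
0011000100
0100001100

0100001100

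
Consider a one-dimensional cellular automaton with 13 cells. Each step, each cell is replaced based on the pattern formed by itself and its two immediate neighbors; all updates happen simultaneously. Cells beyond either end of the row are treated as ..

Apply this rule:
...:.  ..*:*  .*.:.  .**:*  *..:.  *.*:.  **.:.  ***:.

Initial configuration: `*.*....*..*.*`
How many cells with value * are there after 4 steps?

......*..*...
.....*..*....
....*..*.....
...*..*......
count of *: 2

2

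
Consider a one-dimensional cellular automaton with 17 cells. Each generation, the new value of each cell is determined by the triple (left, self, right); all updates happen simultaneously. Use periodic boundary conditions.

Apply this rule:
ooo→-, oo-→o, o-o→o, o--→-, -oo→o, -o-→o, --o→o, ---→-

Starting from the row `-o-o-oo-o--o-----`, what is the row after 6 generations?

o---ooooo--ooo---

ooooooooo-oo-----
o-------oooo----o
o------oo--o---oo
o-----ooo-oo--oo-
o----oo-oooo-oooo
o---ooooo--ooo---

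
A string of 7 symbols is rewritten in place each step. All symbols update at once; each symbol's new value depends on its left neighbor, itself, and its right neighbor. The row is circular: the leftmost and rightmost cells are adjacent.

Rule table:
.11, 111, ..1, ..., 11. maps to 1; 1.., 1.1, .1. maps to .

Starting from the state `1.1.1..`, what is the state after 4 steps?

step 1: ......1
step 2: .11111.
step 3: 111111.
step 4: 111111.

111111.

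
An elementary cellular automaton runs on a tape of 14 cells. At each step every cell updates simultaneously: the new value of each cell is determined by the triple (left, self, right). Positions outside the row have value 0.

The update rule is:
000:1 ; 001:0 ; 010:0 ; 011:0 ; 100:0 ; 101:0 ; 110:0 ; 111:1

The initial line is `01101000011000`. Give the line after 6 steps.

step 1: 00000011000011
step 2: 11111000011000
step 3: 01110011000011
step 4: 00100000011000
step 5: 10001111000011
step 6: 00100110011000

00100110011000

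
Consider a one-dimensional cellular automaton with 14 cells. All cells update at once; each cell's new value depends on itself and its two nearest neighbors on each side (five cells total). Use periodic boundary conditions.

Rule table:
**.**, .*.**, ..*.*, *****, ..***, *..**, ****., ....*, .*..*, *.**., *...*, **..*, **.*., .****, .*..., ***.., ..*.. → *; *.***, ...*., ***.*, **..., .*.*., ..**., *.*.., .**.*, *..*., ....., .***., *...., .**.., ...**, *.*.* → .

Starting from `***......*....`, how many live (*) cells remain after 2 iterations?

6

*.*....*.**.*.
...*.*.***.*..
count of *: 6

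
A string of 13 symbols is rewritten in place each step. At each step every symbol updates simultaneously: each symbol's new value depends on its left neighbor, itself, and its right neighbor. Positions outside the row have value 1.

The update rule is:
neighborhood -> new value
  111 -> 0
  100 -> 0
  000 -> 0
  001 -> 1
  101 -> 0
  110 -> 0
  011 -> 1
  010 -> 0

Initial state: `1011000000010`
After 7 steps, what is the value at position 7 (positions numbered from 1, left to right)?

0

0010000000100
0100000001001
0000000010011
0000000100110
0000001001100
0000010011001
0000100110011
position 7 holds 0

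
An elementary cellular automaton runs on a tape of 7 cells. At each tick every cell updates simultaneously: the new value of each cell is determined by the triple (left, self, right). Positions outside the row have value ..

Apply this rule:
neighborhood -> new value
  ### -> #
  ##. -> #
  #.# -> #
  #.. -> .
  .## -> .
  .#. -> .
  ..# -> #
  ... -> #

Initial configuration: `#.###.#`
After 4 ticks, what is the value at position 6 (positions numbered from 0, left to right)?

.#.###.
#.#.##.
.#.#.#.
#.#.#..
position 6 holds .

.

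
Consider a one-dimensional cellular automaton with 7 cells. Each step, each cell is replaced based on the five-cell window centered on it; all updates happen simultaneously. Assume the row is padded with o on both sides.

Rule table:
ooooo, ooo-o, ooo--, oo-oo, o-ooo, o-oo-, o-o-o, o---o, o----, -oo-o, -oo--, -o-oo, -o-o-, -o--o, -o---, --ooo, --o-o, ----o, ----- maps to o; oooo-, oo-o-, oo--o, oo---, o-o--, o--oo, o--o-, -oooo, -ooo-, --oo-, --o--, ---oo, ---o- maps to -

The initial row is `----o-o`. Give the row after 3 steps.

step 1: -oo-ooo
step 2: ooooo-o
step 3: ooo-ooo

ooo-ooo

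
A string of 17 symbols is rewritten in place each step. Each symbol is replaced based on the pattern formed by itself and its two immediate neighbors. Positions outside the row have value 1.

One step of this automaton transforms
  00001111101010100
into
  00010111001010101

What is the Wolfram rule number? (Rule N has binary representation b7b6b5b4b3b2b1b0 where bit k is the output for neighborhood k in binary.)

134

position 5: 111 → 1  (bit 7 = 1)
position 8: 110 → 0  (bit 6 = 0)
position 9: 101 → 0  (bit 5 = 0)
position 0: 100 → 0  (bit 4 = 0)
position 4: 011 → 0  (bit 3 = 0)
position 10: 010 → 1  (bit 2 = 1)
position 3: 001 → 1  (bit 1 = 1)
position 1: 000 → 0  (bit 0 = 0)
bits b7..b0 = 10000110 = 134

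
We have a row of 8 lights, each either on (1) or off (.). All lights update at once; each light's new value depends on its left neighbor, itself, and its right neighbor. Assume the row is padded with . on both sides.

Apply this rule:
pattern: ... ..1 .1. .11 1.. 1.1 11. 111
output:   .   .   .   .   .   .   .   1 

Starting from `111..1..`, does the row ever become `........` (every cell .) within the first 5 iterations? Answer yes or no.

yes

.1......
........
all cells are . at iteration 2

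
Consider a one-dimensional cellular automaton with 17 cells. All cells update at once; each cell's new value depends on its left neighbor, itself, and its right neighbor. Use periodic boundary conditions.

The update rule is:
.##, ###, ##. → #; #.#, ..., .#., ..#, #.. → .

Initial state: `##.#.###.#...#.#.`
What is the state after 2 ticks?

tick 1: ##...###.........
tick 2: ##...###.........

##...###.........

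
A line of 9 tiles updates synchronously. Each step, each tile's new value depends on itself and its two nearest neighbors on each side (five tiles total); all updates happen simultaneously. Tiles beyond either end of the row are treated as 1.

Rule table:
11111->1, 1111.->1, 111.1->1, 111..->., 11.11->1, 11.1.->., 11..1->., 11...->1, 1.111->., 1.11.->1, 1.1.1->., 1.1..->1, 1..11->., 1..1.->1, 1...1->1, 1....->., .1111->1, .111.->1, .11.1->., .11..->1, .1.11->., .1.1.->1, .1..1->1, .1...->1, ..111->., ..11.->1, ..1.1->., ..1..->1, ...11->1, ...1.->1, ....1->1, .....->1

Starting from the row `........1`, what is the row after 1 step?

1.111111.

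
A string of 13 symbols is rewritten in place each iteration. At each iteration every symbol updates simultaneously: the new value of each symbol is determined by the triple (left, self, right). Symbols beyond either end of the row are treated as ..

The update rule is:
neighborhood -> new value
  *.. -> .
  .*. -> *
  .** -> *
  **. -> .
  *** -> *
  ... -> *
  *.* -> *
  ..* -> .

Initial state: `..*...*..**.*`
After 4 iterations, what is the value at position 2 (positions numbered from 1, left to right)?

*

*.*.*.*..*.**
*******..***.
******...**..
*****..*.*..*
position 2 holds *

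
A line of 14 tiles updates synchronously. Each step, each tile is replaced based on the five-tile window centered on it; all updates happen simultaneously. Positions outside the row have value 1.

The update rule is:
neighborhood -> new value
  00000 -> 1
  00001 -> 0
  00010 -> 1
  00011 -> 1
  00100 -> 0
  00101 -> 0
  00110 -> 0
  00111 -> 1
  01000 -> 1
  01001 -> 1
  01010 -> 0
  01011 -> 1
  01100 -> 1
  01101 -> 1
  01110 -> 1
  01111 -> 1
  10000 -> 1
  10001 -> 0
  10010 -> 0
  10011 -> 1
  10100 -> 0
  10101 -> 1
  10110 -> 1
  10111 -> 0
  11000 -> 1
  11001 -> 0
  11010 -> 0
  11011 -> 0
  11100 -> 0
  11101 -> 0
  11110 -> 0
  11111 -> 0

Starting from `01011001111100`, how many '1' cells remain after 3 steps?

7

01111011100001
00100001011011
00011010111001
count of 1: 7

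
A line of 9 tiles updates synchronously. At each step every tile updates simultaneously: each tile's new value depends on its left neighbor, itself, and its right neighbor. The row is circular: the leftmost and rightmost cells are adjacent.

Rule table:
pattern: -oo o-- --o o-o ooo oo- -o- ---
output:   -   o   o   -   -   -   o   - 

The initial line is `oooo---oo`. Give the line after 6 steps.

---oo-oo-

step 1: ----o-o--
step 2: ---oo-oo-
step 3: --o-----o
step 4: oooo---oo  (repeats step 0; period 4)
step 6: ---oo-oo-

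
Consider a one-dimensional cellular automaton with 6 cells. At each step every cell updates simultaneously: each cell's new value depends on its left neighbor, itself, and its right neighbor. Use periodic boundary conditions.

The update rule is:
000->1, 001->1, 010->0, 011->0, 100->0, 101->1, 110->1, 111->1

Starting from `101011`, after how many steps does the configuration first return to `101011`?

6

110101
111010
011101
101110
010111
101011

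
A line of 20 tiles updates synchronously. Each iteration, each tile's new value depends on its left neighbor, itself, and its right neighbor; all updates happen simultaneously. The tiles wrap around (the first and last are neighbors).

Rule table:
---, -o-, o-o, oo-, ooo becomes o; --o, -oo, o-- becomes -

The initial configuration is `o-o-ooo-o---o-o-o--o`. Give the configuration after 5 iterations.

oooo-oooo-o-ooooo---
-oooo-oooooo-oooo-o-
--oooo-oooooo-ooooo-
o--oooo-oooooo-oooo-
o---oooo-oooooo-oooo

o---oooo-oooooo-oooo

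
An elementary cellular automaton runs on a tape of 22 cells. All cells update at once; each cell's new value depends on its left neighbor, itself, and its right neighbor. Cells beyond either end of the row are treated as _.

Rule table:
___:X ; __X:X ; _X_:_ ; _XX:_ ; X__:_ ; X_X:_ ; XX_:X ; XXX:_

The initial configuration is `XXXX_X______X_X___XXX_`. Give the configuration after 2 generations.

generation 1: ___X___XXXXX____XX__X_
generation 2: XXX__XX____X_XXX_X_X__

XXX__XX____X_XXX_X_X__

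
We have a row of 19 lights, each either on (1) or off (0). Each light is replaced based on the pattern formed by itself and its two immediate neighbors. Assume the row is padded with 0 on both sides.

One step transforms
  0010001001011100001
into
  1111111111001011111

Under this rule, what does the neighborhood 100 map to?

At position 3 the neighborhood is 100; the next row has 1 there.

1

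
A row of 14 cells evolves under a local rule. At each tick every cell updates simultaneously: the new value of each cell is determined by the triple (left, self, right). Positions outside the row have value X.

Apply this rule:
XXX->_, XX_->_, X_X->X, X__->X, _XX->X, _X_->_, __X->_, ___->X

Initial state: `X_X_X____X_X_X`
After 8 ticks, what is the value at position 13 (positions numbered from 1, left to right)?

_X_X_XXX__X_XX
X_X_XX__X__XX_
_X_XX_X__X_X_X
X_XX_X_X__X_XX
_XX_X_X_X__XX_
XX_X_X_X_X_X_X
__X_X_X_X_X_XX
X__X_X_X_X_XX_
position 13 holds X

X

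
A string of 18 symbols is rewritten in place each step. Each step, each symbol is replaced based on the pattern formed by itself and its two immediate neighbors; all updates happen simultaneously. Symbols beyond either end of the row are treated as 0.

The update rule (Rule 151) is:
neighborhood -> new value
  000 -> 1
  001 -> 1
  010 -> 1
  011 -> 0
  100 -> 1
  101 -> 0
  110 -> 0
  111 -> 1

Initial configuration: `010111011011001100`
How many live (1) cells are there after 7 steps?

step 1: 110010000000110011
step 2: 001111111111001100
step 3: 110111111110110011
step 4: 000011111100001100
step 5: 111101111011110011
step 6: 011000110001101100
step 7: 100111001110000011
count of 1: 9

9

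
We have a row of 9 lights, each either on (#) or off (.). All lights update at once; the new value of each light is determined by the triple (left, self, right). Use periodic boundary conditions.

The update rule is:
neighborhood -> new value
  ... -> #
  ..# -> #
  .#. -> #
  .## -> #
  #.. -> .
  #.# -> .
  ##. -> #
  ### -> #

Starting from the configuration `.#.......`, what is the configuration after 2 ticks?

##.######
##.######

##.######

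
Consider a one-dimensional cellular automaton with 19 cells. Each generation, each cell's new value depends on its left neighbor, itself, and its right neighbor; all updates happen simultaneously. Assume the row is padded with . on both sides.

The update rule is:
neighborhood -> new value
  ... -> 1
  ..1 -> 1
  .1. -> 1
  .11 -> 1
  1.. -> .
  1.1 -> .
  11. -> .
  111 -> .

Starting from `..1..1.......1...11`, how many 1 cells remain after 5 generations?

generation 1: 111.11.1111111.111.
generation 2: 1...1..1.......1...
generation 3: 1.111.11.1111111.11
generation 4: 1.1...1..1.......1.
generation 5: 1.1.111.11.1111111.
count of 1: 14

14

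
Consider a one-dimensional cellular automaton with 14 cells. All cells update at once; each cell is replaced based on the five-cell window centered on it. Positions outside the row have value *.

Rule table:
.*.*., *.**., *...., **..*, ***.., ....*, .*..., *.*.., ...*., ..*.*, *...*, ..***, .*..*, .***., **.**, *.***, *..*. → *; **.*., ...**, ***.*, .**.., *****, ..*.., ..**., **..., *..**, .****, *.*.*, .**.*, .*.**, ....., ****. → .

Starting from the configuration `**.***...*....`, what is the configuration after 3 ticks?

..***...***.**

..****.**.***.
*.*...**.***.*
..***...***.**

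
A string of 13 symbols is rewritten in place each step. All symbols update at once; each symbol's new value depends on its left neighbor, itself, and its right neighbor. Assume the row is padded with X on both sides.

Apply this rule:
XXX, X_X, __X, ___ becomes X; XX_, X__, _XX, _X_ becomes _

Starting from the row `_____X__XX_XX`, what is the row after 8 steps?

__X__X_X_X_X_

_XXXX__X__X_X
X_XX__X__X_X_
_X___X__X_X_X
X__XX__X_X_X_
__X___X_X_X_X
_X__XX_X_X_X_
X__X__X_X_X_X
__X__X_X_X_X_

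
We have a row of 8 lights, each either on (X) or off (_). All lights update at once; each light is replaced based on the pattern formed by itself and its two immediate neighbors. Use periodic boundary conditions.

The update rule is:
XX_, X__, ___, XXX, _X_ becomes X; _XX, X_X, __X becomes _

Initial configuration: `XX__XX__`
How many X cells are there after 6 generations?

_XX__XX_
__XX__XX
X__XX__X
XX__XX__  (repeats generation 0; period 4)
generation 6: __XX__XX
count of X: 4

4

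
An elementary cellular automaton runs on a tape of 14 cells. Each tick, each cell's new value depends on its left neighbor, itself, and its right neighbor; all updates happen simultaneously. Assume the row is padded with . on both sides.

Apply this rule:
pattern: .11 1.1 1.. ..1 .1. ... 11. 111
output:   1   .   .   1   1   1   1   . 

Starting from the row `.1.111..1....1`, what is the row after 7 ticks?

11.1.1.11.1.11

tick 1: 11.1.1.11.1111
tick 2: 11.1.1.11.1..1
tick 3: 11.1.1.11.1.11
tick 4: 11.1.1.11.1.11  (fixed point — unchanged through tick 7)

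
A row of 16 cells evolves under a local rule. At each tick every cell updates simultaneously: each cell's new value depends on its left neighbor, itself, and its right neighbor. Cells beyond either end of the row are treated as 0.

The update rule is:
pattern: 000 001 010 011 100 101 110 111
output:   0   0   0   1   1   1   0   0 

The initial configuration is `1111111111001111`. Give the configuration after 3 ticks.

0010000000001010

1000000000101000
0100000000010100
0010000000001010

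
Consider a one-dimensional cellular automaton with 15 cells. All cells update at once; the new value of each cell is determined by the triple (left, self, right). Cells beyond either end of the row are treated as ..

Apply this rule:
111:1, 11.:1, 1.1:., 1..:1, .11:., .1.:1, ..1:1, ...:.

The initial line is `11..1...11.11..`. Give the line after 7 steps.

1..11111..11..1

.11111.1.1..11.
1.1111.1.111.11
1..111.1..11..1
111.11.111.1111
.11..1..11..111
1.111111.111.11
1..11111..11..1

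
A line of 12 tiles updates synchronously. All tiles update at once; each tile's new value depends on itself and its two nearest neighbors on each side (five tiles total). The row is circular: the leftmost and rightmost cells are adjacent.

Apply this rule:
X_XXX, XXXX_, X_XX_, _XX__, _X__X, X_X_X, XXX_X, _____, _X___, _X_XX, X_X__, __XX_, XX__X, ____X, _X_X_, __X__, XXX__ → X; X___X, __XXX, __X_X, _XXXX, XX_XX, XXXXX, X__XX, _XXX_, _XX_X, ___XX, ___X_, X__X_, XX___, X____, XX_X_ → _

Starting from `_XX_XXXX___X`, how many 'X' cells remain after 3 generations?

6

generation 1: XX__X_XX____
generation 2: XXX__XXX__X_
generation 3: X_XX___XX__X
count of X: 6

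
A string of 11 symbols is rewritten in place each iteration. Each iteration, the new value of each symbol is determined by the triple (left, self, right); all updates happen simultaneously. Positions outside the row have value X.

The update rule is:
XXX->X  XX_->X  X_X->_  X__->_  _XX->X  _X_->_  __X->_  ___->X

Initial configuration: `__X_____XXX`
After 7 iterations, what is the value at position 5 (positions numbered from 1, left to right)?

X

____XXX_XXX
_XX_XXX_XXX
_XX_XXX_XXX  (fixed point — unchanged through iteration 7)
position 5 holds X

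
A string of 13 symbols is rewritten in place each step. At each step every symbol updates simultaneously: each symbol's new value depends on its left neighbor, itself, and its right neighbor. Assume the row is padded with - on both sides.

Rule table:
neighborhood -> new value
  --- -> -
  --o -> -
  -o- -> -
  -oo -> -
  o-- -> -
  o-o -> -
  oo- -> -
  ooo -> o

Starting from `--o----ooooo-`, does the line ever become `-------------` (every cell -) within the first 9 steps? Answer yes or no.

yes

--------ooo--
---------o---
-------------
all cells are - at step 3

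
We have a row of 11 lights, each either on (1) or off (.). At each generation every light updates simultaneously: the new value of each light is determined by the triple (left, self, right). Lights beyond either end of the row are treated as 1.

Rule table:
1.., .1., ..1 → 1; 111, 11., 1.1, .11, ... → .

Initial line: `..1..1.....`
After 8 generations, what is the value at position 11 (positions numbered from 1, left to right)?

generation 1: 1111111...1
generation 2: .......1.1.
generation 3: 1.....11.1.
generation 4: .1...1...1.
generation 5: .11.111.11.
generation 6: ...........
generation 7: 1.........1
generation 8: .1.......1.
position 11 holds .

.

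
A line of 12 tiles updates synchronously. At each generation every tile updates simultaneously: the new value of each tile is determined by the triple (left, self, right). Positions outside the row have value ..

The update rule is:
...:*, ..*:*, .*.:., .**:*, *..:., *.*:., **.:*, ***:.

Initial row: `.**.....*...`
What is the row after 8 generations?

generation 1: ***.****..**
generation 2: *.*.*..*.***
generation 3: ......*..*.*
generation 4: ******..*...
generation 5: *....*.*..**
generation 6: ..***....***
generation 7: ***.*.****.*
generation 8: *.*...*..*..

*.*...*..*..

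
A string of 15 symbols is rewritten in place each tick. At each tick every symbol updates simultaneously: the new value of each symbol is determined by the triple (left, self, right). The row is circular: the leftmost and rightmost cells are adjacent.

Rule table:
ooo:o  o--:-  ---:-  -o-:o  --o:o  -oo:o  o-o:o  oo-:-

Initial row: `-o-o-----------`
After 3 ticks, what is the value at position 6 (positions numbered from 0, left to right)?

-

oooo-----------
ooo-----------o
oo-----------oo
position 6 holds -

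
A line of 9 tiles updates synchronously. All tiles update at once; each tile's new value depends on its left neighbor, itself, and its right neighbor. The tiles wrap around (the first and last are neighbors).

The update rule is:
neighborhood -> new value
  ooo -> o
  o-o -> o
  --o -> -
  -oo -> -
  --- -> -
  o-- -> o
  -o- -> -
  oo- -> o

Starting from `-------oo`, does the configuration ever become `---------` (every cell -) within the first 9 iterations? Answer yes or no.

no

iteration 1: o-------o
iteration 2: oo-------
iteration 3: -oo------
iteration 4: --oo-----
iteration 5: ---oo----
iteration 6: ----oo---
iteration 7: -----oo--
iteration 8: ------oo-
iteration 9: -------oo
iteration 9 is -------oo, still not uniform -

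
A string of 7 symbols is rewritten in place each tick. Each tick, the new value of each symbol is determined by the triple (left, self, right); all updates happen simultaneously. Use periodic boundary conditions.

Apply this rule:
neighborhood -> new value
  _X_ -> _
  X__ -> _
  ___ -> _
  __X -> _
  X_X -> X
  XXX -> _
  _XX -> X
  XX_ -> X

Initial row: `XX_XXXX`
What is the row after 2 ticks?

tick 1: _XXX___
tick 2: _X_X___

_X_X___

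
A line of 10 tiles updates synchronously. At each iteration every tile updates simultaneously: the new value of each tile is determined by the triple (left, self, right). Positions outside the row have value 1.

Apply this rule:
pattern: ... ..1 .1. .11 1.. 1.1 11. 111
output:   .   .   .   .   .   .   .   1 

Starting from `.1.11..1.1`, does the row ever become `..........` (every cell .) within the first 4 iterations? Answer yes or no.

yes

..........
all cells are . at iteration 1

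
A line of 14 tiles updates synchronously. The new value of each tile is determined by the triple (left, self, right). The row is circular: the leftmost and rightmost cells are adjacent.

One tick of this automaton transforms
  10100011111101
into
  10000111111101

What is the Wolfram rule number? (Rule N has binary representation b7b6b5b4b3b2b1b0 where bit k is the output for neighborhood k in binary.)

202

position 7: 111 → 1  (bit 7 = 1)
position 0: 110 → 1  (bit 6 = 1)
position 1: 101 → 0  (bit 5 = 0)
position 3: 100 → 0  (bit 4 = 0)
position 6: 011 → 1  (bit 3 = 1)
position 2: 010 → 0  (bit 2 = 0)
position 5: 001 → 1  (bit 1 = 1)
position 4: 000 → 0  (bit 0 = 0)
bits b7..b0 = 11001010 = 202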